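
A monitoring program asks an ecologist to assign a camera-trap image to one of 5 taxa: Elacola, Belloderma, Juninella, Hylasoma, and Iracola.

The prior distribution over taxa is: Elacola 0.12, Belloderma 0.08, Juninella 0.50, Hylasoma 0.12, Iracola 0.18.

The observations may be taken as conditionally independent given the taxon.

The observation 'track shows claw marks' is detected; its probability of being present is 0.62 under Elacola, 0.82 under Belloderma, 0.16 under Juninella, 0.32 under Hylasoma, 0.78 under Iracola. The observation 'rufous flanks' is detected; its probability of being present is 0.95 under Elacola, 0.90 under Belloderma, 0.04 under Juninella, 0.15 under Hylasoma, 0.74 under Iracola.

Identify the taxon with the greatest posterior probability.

Iracola

Multiply each prior by the joint likelihood of the evidence pattern:
  Elacola: 0.12 × 0.62 × 0.95 = 0.07068
  Belloderma: 0.08 × 0.82 × 0.90 = 0.05904
  Juninella: 0.50 × 0.16 × 0.04 = 0.0032
  Hylasoma: 0.12 × 0.32 × 0.15 = 0.00576
  Iracola: 0.18 × 0.78 × 0.74 = 0.1039
The unnormalized weights sum to 0.24258.
P(Elacola | evidence) ≈ 0.07068 / 0.24258 ≈ 0.291
P(Belloderma | evidence) ≈ 0.05904 / 0.24258 ≈ 0.243
P(Juninella | evidence) ≈ 0.0032 / 0.24258 ≈ 0.013
P(Hylasoma | evidence) ≈ 0.00576 / 0.24258 ≈ 0.024
P(Iracola | evidence) ≈ 0.1039 / 0.24258 ≈ 0.428
The largest is 0.428, so Iracola is most probable.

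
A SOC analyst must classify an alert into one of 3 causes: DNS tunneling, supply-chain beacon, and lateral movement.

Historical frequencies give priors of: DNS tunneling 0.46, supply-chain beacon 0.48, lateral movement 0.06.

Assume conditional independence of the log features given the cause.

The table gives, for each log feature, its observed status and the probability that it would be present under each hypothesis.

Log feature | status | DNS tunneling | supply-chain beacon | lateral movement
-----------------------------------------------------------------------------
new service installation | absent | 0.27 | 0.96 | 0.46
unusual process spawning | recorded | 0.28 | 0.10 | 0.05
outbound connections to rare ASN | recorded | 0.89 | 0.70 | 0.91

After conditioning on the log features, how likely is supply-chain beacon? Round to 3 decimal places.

For each hypothesis, the unnormalized posterior weight is prior × product of the log feature likelihoods (using 1 − P(present | H) for each absent log feature):
  DNS tunneling: 0.46 × (1 − 0.27) × 0.28 × 0.89 = 0.083681
  supply-chain beacon: 0.48 × (1 − 0.96) × 0.10 × 0.70 = 0.001344
  lateral movement: 0.06 × (1 − 0.46) × 0.05 × 0.91 = 0.0014742
Marginal likelihood of the evidence = 0.0865.
P(supply-chain beacon | evidence) = 0.001344 / 0.0865 ≈ 0.016.

0.016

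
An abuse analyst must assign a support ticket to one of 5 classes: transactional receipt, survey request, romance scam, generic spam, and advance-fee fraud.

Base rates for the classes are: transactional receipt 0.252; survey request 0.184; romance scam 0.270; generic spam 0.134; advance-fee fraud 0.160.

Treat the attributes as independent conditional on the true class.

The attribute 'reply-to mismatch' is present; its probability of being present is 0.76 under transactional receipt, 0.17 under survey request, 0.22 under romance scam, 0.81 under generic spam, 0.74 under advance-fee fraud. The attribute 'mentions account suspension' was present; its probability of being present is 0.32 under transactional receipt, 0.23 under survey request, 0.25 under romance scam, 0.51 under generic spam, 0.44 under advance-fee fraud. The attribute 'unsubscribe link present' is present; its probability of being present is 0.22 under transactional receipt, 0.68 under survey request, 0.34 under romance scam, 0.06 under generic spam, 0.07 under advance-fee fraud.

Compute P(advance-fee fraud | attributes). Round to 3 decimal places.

By Bayes' rule with conditional independence, the unnormalized weight for each hypothesis is prior × ∏ likelihoods:
  transactional receipt: 0.252 × 0.76 × 0.32 × 0.22 = 0.013483
  survey request: 0.184 × 0.17 × 0.23 × 0.68 = 0.0048922
  romance scam: 0.270 × 0.22 × 0.25 × 0.34 = 0.005049
  generic spam: 0.134 × 0.81 × 0.51 × 0.06 = 0.0033213
  advance-fee fraud: 0.160 × 0.74 × 0.44 × 0.07 = 0.0036467
The unnormalized weights sum to 0.030392.
P(advance-fee fraud | evidence) = 0.0036467 / 0.030392 ≈ 0.120.

0.120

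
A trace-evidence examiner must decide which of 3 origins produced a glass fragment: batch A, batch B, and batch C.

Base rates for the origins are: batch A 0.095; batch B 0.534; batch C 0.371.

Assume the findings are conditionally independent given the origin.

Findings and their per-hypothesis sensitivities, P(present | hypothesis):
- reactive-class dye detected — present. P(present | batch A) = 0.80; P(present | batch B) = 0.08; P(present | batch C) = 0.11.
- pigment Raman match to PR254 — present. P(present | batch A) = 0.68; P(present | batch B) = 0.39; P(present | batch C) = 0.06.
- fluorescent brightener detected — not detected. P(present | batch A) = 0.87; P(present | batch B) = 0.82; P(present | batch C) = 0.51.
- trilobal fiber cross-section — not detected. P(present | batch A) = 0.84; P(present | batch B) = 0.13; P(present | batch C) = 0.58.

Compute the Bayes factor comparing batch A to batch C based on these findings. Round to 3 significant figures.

8.33

Take the product of per-finding likelihoods under each hypothesis (using 1 − P(present | H) for each absent finding), then divide.
  batch A: 0.80 × 0.68 × (1 − 0.87) × (1 − 0.84) = 0.011315
  batch C: 0.11 × 0.06 × (1 − 0.51) × (1 − 0.58) = 0.0013583
Bayes factor = 0.011315 / 0.0013583 ≈ 8.33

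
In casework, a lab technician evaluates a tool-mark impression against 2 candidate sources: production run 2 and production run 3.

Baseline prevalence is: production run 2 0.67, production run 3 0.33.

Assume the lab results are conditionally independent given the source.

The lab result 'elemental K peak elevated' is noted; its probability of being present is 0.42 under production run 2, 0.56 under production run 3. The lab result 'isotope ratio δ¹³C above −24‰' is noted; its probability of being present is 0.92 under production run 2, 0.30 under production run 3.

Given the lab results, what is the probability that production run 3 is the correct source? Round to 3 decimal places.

0.176

By Bayes' rule with conditional independence, the unnormalized weight for each hypothesis is prior × ∏ likelihoods:
  production run 2: 0.67 × 0.42 × 0.92 = 0.25889
  production run 3: 0.33 × 0.56 × 0.30 = 0.05544
Marginal likelihood of the evidence = 0.31433.
P(production run 3 | evidence) = 0.05544 / 0.31433 ≈ 0.176.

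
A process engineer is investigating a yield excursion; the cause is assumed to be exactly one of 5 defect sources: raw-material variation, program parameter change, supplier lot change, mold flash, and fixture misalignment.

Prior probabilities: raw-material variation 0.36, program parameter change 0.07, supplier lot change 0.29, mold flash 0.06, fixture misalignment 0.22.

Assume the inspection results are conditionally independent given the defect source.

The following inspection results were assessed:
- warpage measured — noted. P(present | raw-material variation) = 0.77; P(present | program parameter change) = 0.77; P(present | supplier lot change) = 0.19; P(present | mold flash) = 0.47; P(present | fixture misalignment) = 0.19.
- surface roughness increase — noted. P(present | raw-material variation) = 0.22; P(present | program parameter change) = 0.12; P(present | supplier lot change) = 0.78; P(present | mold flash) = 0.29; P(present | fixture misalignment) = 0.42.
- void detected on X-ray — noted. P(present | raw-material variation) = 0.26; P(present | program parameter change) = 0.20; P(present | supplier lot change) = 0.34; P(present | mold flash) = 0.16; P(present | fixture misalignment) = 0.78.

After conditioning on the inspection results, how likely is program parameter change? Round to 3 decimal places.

For each hypothesis, the unnormalized posterior weight is prior × product of the inspection result likelihoods:
  raw-material variation: 0.36 × 0.77 × 0.22 × 0.26 = 0.015856
  program parameter change: 0.07 × 0.77 × 0.12 × 0.20 = 0.0012936
  supplier lot change: 0.29 × 0.19 × 0.78 × 0.34 = 0.014613
  mold flash: 0.06 × 0.47 × 0.29 × 0.16 = 0.0013085
  fixture misalignment: 0.22 × 0.19 × 0.42 × 0.78 = 0.013694
Normalizing constant Z = 0.015856 + 0.0012936 + 0.014613 + 0.0013085 + 0.013694 = 0.046764.
P(program parameter change | evidence) = 0.0012936 / 0.046764 ≈ 0.028.

0.028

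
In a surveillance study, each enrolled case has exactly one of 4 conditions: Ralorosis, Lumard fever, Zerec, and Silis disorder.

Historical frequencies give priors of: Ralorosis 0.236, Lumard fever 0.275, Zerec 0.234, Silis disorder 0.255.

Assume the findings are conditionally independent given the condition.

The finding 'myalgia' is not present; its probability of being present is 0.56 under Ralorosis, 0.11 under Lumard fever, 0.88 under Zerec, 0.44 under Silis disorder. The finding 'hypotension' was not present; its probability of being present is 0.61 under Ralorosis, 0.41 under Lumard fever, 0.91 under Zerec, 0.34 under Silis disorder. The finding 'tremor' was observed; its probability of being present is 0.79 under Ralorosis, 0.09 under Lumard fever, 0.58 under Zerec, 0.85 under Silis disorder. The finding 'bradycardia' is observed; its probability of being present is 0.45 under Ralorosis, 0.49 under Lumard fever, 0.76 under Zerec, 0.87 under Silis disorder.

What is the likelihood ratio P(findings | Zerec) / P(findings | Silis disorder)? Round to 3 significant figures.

0.0174

The Bayes factor is the ratio of the joint likelihoods of the evidence pattern under the two hypotheses (using 1 − P(present | H) for each absent finding).
  Zerec: (1 − 0.88) × (1 − 0.91) × 0.58 × 0.76 = 0.0047606
  Silis disorder: (1 − 0.44) × (1 − 0.34) × 0.85 × 0.87 = 0.27332
Bayes factor = 0.0047606 / 0.27332 ≈ 0.0174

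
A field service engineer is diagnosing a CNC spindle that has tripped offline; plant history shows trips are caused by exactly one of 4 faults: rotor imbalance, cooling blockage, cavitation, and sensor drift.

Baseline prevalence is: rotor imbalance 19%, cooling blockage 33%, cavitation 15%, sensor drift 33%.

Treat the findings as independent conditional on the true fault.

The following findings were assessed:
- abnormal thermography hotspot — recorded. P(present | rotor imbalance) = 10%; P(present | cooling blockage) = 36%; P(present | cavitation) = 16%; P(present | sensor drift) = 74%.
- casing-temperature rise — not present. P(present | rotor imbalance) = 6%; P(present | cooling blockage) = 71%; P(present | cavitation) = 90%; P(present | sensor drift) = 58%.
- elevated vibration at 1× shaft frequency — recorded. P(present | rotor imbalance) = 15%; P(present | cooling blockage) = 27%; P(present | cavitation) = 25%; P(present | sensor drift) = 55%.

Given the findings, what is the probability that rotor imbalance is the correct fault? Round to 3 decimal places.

0.039

For each hypothesis, the unnormalized posterior weight is prior × product of the finding likelihoods (using 1 − P(present | H) for each absent finding):
  rotor imbalance: 0.19 × 0.10 × (1 − 0.06) × 0.15 = 0.002679
  cooling blockage: 0.33 × 0.36 × (1 − 0.71) × 0.27 = 0.009302
  cavitation: 0.15 × 0.16 × (1 − 0.90) × 0.25 = 0.0006
  sensor drift: 0.33 × 0.74 × (1 − 0.58) × 0.55 = 0.05641
Normalizing constant Z = 0.002679 + 0.009302 + 0.0006 + 0.05641 = 0.068991.
P(rotor imbalance | evidence) = 0.002679 / 0.068991 ≈ 0.039.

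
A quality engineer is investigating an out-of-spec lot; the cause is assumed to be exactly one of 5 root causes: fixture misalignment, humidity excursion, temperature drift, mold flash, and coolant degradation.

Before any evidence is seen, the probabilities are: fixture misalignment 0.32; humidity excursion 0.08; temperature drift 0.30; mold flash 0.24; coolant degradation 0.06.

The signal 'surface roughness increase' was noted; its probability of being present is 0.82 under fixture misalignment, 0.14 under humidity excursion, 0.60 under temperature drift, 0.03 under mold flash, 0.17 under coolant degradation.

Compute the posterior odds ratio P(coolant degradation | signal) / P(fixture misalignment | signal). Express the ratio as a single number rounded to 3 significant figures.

The normalizing constant cancels in an odds ratio, so compute prior × likelihood for the two hypotheses only:
  coolant degradation: 0.06 × 0.17 = 0.0102
  fixture misalignment: 0.32 × 0.82 = 0.2624
Posterior odds = 0.0102 / 0.2624 ≈ 0.0389.

0.0389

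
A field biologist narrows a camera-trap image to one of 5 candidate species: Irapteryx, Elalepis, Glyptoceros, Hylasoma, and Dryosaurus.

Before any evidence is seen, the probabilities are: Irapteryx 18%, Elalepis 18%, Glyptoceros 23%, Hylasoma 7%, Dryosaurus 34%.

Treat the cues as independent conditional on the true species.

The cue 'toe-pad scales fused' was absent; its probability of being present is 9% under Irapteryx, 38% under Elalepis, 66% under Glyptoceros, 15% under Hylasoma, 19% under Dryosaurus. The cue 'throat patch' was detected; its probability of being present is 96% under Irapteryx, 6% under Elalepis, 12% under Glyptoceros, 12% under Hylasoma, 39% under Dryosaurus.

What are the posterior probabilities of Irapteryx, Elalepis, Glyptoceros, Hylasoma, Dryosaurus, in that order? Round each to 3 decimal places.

0.546, 0.023, 0.033, 0.025, 0.373

For each hypothesis, the unnormalized posterior weight is prior × product of the cue likelihoods (using 1 − P(present | H) for each absent cue):
  Irapteryx: 0.18 × (1 − 0.09) × 0.96 = 0.15725
  Elalepis: 0.18 × (1 − 0.38) × 0.06 = 0.006696
  Glyptoceros: 0.23 × (1 − 0.66) × 0.12 = 0.009384
  Hylasoma: 0.07 × (1 − 0.15) × 0.12 = 0.00714
  Dryosaurus: 0.34 × (1 − 0.19) × 0.39 = 0.10741
Marginal likelihood of the evidence = 0.28787.
P(Irapteryx | evidence) = 0.15725 / 0.28787 ≈ 0.546
P(Elalepis | evidence) = 0.006696 / 0.28787 ≈ 0.023
P(Glyptoceros | evidence) = 0.009384 / 0.28787 ≈ 0.033
P(Hylasoma | evidence) = 0.00714 / 0.28787 ≈ 0.025
P(Dryosaurus | evidence) = 0.10741 / 0.28787 ≈ 0.373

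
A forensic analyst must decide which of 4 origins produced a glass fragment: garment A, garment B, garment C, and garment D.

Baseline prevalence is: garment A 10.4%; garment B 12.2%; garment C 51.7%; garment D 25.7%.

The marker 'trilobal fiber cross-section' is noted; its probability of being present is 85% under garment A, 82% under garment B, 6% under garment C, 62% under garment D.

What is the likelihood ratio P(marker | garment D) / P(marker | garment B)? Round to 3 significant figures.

0.756

The Bayes factor is the ratio of the two likelihoods.
  garment D: 0.62
  garment B: 0.82
Bayes factor = 0.62 / 0.82 ≈ 0.756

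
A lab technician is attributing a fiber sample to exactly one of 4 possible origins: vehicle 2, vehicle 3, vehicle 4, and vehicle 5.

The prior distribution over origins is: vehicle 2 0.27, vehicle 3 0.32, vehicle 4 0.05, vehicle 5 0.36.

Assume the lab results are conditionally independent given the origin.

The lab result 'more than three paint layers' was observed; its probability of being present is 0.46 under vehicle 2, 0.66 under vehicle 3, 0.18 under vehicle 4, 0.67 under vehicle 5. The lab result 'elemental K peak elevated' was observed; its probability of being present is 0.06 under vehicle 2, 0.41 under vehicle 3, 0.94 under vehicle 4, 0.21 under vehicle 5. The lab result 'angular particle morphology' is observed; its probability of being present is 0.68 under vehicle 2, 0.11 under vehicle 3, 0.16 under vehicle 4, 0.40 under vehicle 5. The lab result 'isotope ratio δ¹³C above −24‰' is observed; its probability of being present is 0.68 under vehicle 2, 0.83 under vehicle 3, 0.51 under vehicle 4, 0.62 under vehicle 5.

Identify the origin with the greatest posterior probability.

By Bayes' rule with conditional independence, the unnormalized weight for each hypothesis is prior × ∏ likelihoods:
  vehicle 2: 0.27 × 0.46 × 0.06 × 0.68 × 0.68 = 0.0034458
  vehicle 3: 0.32 × 0.66 × 0.41 × 0.11 × 0.83 = 0.0079058
  vehicle 4: 0.05 × 0.18 × 0.94 × 0.16 × 0.51 = 0.00069034
  vehicle 5: 0.36 × 0.67 × 0.21 × 0.40 × 0.62 = 0.012562
Normalizing constant Z = 0.0034458 + 0.0079058 + 0.00069034 + 0.012562 = 0.024604.
P(vehicle 2 | evidence) ≈ 0.0034458 / 0.024604 ≈ 0.140
P(vehicle 3 | evidence) ≈ 0.0079058 / 0.024604 ≈ 0.321
P(vehicle 4 | evidence) ≈ 0.00069034 / 0.024604 ≈ 0.028
P(vehicle 5 | evidence) ≈ 0.012562 / 0.024604 ≈ 0.511
The largest is 0.511, so vehicle 5 is most probable.

vehicle 5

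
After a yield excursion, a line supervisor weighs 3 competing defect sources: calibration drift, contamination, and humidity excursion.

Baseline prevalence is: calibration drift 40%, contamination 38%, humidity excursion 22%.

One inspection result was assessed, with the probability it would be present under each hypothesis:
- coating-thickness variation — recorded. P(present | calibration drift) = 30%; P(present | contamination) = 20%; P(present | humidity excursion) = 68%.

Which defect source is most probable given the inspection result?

humidity excursion

For each hypothesis, the unnormalized posterior weight is prior × likelihood:
  calibration drift: 0.40 × 0.30 = 0.12
  contamination: 0.38 × 0.20 = 0.076
  humidity excursion: 0.22 × 0.68 = 0.1496
The unnormalized weights sum to 0.3456.
P(calibration drift | evidence) ≈ 0.12 / 0.3456 ≈ 0.347
P(contamination | evidence) ≈ 0.076 / 0.3456 ≈ 0.220
P(humidity excursion | evidence) ≈ 0.1496 / 0.3456 ≈ 0.433
The largest is 0.433, so humidity excursion is most probable.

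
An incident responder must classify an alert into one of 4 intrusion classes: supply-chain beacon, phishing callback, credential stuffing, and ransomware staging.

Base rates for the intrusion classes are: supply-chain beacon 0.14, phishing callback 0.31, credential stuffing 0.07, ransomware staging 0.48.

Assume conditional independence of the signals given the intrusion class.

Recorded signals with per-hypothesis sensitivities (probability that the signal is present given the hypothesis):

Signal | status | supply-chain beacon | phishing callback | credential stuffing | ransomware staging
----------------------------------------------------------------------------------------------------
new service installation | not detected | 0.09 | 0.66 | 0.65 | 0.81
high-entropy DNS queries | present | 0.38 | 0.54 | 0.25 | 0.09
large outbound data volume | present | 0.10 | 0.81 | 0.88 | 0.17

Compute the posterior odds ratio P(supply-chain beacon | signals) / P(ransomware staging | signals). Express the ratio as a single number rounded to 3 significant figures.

Unnormalized posterior weight (prior times the signal likelihoods) for each of the two hypotheses (using 1 − P(present | H) for each absent signal):
  supply-chain beacon: 0.14 × (1 − 0.09) × 0.38 × 0.10 = 0.0048412
  ransomware staging: 0.48 × (1 − 0.81) × 0.09 × 0.17 = 0.0013954
Posterior odds = 0.0048412 / 0.0013954 ≈ 3.47.

3.47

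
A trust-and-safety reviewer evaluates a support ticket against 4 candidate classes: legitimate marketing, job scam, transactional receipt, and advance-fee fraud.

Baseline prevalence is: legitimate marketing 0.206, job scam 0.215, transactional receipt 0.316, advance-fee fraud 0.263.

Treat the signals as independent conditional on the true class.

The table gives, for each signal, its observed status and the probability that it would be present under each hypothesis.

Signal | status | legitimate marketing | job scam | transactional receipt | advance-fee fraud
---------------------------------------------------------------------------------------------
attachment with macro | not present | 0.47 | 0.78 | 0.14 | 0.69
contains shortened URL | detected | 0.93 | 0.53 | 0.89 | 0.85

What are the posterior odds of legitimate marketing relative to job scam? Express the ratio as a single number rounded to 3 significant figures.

4.05

Unnormalized posterior weight (prior times the signal likelihoods) for each of the two hypotheses (using 1 − P(present | H) for each absent signal):
  legitimate marketing: 0.206 × (1 − 0.47) × 0.93 = 0.10154
  job scam: 0.215 × (1 − 0.78) × 0.53 = 0.025069
Odds(legitimate marketing : job scam) = 0.10154 / 0.025069 ≈ 4.05.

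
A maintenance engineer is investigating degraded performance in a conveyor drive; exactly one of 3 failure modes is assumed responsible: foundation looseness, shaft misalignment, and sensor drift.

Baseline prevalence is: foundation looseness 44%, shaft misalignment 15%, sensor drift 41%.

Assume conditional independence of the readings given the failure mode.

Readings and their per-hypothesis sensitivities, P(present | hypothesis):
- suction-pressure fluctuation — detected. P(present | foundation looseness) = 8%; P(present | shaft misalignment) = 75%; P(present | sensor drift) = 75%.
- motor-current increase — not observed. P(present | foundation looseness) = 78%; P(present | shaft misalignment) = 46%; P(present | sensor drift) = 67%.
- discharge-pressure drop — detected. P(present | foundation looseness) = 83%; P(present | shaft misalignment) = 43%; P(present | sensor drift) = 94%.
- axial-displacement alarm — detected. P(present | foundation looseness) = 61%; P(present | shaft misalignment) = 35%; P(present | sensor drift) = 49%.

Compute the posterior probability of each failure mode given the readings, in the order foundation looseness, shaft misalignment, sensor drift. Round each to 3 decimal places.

0.066, 0.153, 0.782

By Bayes' rule with conditional independence, the unnormalized weight for each hypothesis is prior × ∏ likelihoods (using 1 − P(present | H) for each absent reading):
  foundation looseness: 0.44 × 0.08 × (1 − 0.78) × 0.83 × 0.61 = 0.0039208
  shaft misalignment: 0.15 × 0.75 × (1 − 0.46) × 0.43 × 0.35 = 0.0091429
  sensor drift: 0.41 × 0.75 × (1 − 0.67) × 0.94 × 0.49 = 0.046739
Normalizing constant Z = 0.0039208 + 0.0091429 + 0.046739 = 0.059803.
P(foundation looseness | evidence) = 0.0039208 / 0.059803 ≈ 0.066
P(shaft misalignment | evidence) = 0.0091429 / 0.059803 ≈ 0.153
P(sensor drift | evidence) = 0.046739 / 0.059803 ≈ 0.782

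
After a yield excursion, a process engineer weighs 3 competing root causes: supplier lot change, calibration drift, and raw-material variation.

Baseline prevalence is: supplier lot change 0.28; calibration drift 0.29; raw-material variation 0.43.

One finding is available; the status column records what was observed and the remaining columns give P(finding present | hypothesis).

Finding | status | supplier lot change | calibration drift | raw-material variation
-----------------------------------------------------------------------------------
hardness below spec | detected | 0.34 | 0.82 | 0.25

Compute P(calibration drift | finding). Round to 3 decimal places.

By Bayes' rule, the unnormalized weight for each hypothesis is prior × likelihood:
  supplier lot change: 0.28 × 0.34 = 0.0952
  calibration drift: 0.29 × 0.82 = 0.2378
  raw-material variation: 0.43 × 0.25 = 0.1075
The unnormalized weights sum to 0.4405.
P(calibration drift | evidence) = 0.2378 / 0.4405 ≈ 0.540.

0.540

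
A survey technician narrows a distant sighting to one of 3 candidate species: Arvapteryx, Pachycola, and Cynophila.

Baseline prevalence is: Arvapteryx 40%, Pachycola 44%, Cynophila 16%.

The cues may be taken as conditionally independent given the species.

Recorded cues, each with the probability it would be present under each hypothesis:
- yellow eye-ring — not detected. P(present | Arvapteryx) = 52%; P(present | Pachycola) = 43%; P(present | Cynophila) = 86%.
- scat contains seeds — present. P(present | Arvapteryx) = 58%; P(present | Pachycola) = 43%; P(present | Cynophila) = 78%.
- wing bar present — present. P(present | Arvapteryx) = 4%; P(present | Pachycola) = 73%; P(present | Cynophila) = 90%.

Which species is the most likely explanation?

For each hypothesis, the unnormalized posterior weight is prior × product of the cue likelihoods (using 1 − P(present | H) for each absent cue):
  Arvapteryx: 0.40 × (1 − 0.52) × 0.58 × 0.04 = 0.0044544
  Pachycola: 0.44 × (1 − 0.43) × 0.43 × 0.73 = 0.078726
  Cynophila: 0.16 × (1 − 0.86) × 0.78 × 0.90 = 0.015725
The unnormalized weights sum to 0.098905.
P(Arvapteryx | evidence) ≈ 0.0044544 / 0.098905 ≈ 0.045
P(Pachycola | evidence) ≈ 0.078726 / 0.098905 ≈ 0.796
P(Cynophila | evidence) ≈ 0.015725 / 0.098905 ≈ 0.159
The largest is 0.796, so Pachycola is most probable.

Pachycola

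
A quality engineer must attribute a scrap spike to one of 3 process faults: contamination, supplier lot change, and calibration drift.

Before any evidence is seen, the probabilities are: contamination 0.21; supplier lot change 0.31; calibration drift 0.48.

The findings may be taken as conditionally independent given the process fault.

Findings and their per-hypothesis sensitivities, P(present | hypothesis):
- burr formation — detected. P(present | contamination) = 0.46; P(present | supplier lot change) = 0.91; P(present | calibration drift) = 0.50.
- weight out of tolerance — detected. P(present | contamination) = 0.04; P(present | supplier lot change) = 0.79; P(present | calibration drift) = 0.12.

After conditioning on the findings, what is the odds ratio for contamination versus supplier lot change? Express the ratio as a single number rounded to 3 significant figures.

0.0173

The normalizing constant cancels in an odds ratio, so compute prior × likelihood for the two hypotheses only:
  contamination: 0.21 × 0.46 × 0.04 = 0.003864
  supplier lot change: 0.31 × 0.91 × 0.79 = 0.22286
Odds(contamination : supplier lot change) = 0.003864 / 0.22286 ≈ 0.0173.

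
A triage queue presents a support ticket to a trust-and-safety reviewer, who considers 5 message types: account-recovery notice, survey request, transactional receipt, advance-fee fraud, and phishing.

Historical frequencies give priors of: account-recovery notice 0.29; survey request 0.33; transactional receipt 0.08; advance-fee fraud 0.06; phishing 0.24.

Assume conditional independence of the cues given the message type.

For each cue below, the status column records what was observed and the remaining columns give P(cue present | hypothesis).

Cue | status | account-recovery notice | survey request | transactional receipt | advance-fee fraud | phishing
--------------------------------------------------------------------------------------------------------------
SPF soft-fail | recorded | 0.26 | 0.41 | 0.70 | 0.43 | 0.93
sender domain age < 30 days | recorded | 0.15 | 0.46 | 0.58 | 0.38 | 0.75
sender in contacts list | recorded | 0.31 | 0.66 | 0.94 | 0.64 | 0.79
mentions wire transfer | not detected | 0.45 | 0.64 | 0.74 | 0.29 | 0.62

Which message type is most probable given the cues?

Multiply each prior by the joint likelihood of the cue pattern (using 1 − P(present | H) for each absent cue):
  account-recovery notice: 0.29 × 0.26 × 0.15 × 0.31 × (1 − 0.45) = 0.0019284
  survey request: 0.33 × 0.41 × 0.46 × 0.66 × (1 − 0.64) = 0.014788
  transactional receipt: 0.08 × 0.70 × 0.58 × 0.94 × (1 − 0.74) = 0.0079381
  advance-fee fraud: 0.06 × 0.43 × 0.38 × 0.64 × (1 − 0.29) = 0.0044549
  phishing: 0.24 × 0.93 × 0.75 × 0.79 × (1 − 0.62) = 0.050253
Marginal likelihood of the evidence = 0.079363.
P(account-recovery notice | evidence) ≈ 0.0019284 / 0.079363 ≈ 0.024
P(survey request | evidence) ≈ 0.014788 / 0.079363 ≈ 0.186
P(transactional receipt | evidence) ≈ 0.0079381 / 0.079363 ≈ 0.100
P(advance-fee fraud | evidence) ≈ 0.0044549 / 0.079363 ≈ 0.056
P(phishing | evidence) ≈ 0.050253 / 0.079363 ≈ 0.633
The largest is 0.633, so phishing is most probable.

phishing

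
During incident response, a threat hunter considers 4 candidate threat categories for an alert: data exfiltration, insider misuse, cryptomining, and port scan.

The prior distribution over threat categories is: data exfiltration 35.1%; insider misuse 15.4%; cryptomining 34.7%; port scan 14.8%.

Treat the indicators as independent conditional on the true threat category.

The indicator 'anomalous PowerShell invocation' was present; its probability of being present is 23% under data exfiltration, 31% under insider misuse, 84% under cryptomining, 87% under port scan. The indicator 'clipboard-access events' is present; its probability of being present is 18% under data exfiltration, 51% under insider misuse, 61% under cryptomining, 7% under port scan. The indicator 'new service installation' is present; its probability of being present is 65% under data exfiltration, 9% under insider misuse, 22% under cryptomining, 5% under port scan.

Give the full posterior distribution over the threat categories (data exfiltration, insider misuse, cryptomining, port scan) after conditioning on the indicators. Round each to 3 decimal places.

By Bayes' rule with conditional independence, the unnormalized weight for each hypothesis is prior × ∏ likelihoods:
  data exfiltration: 0.351 × 0.23 × 0.18 × 0.65 = 0.0094454
  insider misuse: 0.154 × 0.31 × 0.51 × 0.09 = 0.0021913
  cryptomining: 0.347 × 0.84 × 0.61 × 0.22 = 0.039117
  port scan: 0.148 × 0.87 × 0.07 × 0.05 = 0.00045066
The unnormalized weights sum to 0.051204.
P(data exfiltration | evidence) = 0.0094454 / 0.051204 ≈ 0.184
P(insider misuse | evidence) = 0.0021913 / 0.051204 ≈ 0.043
P(cryptomining | evidence) = 0.039117 / 0.051204 ≈ 0.764
P(port scan | evidence) = 0.00045066 / 0.051204 ≈ 0.009

0.184, 0.043, 0.764, 0.009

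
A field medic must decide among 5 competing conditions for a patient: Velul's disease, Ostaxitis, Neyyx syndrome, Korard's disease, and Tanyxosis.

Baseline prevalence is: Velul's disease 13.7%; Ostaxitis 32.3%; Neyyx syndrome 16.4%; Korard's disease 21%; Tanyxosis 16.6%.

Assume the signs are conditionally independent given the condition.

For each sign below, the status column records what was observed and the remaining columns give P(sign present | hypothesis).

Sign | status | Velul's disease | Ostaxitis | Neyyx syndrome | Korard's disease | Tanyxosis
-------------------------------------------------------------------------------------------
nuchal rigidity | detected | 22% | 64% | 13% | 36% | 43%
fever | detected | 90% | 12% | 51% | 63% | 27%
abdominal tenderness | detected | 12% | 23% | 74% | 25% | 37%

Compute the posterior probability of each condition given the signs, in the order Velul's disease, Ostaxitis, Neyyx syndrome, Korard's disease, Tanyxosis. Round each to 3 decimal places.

For each hypothesis, the unnormalized posterior weight is prior × product of the sign likelihoods:
  Velul's disease: 0.137 × 0.22 × 0.90 × 0.12 = 0.0032551
  Ostaxitis: 0.323 × 0.64 × 0.12 × 0.23 = 0.0057055
  Neyyx syndrome: 0.164 × 0.13 × 0.51 × 0.74 = 0.0080462
  Korard's disease: 0.210 × 0.36 × 0.63 × 0.25 = 0.011907
  Tanyxosis: 0.166 × 0.43 × 0.27 × 0.37 = 0.0071309
Normalizing constant Z = 0.0032551 + 0.0057055 + 0.0080462 + 0.011907 + 0.0071309 = 0.036045.
P(Velul's disease | evidence) = 0.0032551 / 0.036045 ≈ 0.090
P(Ostaxitis | evidence) = 0.0057055 / 0.036045 ≈ 0.158
P(Neyyx syndrome | evidence) = 0.0080462 / 0.036045 ≈ 0.223
P(Korard's disease | evidence) = 0.011907 / 0.036045 ≈ 0.330
P(Tanyxosis | evidence) = 0.0071309 / 0.036045 ≈ 0.198

0.090, 0.158, 0.223, 0.330, 0.198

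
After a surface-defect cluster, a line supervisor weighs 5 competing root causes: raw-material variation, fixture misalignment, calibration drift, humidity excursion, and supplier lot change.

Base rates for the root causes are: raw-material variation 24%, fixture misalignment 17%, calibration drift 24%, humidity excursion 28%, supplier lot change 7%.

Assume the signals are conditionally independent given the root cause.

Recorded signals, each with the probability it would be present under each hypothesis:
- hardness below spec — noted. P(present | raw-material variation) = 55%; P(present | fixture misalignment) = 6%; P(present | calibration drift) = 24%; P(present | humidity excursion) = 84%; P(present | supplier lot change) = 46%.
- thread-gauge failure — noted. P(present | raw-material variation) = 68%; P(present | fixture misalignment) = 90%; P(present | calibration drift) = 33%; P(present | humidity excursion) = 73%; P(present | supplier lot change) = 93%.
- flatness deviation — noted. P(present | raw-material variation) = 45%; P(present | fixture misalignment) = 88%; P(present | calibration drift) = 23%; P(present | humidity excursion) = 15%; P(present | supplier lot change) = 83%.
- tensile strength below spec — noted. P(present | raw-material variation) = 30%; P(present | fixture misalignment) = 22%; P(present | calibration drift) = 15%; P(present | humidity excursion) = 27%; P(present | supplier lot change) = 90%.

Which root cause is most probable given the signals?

supplier lot change

For each hypothesis, the unnormalized posterior weight is prior × product of the signal likelihoods:
  raw-material variation: 0.24 × 0.55 × 0.68 × 0.45 × 0.30 = 0.012118
  fixture misalignment: 0.17 × 0.06 × 0.90 × 0.88 × 0.22 = 0.0017772
  calibration drift: 0.24 × 0.24 × 0.33 × 0.23 × 0.15 = 0.00065578
  humidity excursion: 0.28 × 0.84 × 0.73 × 0.15 × 0.27 = 0.0069537
  supplier lot change: 0.07 × 0.46 × 0.93 × 0.83 × 0.90 = 0.02237
Marginal likelihood of the evidence = 0.043874.
P(raw-material variation | evidence) ≈ 0.012118 / 0.043874 ≈ 0.276
P(fixture misalignment | evidence) ≈ 0.0017772 / 0.043874 ≈ 0.041
P(calibration drift | evidence) ≈ 0.00065578 / 0.043874 ≈ 0.015
P(humidity excursion | evidence) ≈ 0.0069537 / 0.043874 ≈ 0.158
P(supplier lot change | evidence) ≈ 0.02237 / 0.043874 ≈ 0.510
The largest is 0.510, so supplier lot change is most probable.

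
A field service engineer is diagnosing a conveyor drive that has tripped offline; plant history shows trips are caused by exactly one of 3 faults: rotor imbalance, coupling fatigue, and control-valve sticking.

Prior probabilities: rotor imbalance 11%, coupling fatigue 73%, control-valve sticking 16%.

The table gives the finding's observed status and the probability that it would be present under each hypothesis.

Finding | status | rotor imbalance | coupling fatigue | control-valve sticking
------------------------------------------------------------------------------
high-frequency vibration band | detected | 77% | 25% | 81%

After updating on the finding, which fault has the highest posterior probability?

Multiply each prior by the likelihood of the finding:
  rotor imbalance: 0.11 × 0.77 = 0.0847
  coupling fatigue: 0.73 × 0.25 = 0.1825
  control-valve sticking: 0.16 × 0.81 = 0.1296
Normalizing constant Z = 0.0847 + 0.1825 + 0.1296 = 0.3968.
P(rotor imbalance | evidence) ≈ 0.0847 / 0.3968 ≈ 0.213
P(coupling fatigue | evidence) ≈ 0.1825 / 0.3968 ≈ 0.460
P(control-valve sticking | evidence) ≈ 0.1296 / 0.3968 ≈ 0.327
The largest is 0.460, so coupling fatigue is most probable.

coupling fatigue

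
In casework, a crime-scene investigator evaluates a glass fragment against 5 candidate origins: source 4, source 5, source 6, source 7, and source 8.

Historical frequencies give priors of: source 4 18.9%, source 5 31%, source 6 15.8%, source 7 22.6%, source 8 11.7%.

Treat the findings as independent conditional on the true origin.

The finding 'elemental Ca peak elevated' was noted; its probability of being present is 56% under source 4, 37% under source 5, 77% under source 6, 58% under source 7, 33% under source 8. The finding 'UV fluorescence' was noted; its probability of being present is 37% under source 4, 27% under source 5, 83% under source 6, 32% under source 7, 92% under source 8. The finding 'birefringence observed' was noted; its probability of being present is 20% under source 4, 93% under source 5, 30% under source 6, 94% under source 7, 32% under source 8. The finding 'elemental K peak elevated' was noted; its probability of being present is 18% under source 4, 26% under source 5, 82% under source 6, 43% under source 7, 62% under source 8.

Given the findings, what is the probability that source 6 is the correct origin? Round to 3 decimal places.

0.430

By Bayes' rule with conditional independence, the unnormalized weight for each hypothesis is prior × ∏ likelihoods:
  source 4: 0.189 × 0.56 × 0.37 × 0.20 × 0.18 = 0.0014098
  source 5: 0.310 × 0.37 × 0.27 × 0.93 × 0.26 = 0.0074883
  source 6: 0.158 × 0.77 × 0.83 × 0.30 × 0.82 = 0.024841
  source 7: 0.226 × 0.58 × 0.32 × 0.94 × 0.43 = 0.016954
  source 8: 0.117 × 0.33 × 0.92 × 0.32 × 0.62 = 0.0070474
Marginal likelihood of the evidence = 0.05774.
P(source 6 | evidence) = 0.024841 / 0.05774 ≈ 0.430.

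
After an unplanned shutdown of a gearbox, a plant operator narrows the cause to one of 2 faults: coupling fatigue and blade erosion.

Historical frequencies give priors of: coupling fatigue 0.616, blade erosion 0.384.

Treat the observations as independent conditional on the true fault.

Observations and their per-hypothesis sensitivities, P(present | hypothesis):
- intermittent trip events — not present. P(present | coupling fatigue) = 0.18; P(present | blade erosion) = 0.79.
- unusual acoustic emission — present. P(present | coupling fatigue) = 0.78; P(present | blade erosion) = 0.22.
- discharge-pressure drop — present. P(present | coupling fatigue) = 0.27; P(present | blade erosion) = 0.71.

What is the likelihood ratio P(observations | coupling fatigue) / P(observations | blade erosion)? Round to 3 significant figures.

5.26

The Bayes factor is the ratio of the joint likelihoods of the evidence pattern under the two hypotheses (using 1 − P(present | H) for each absent observation).
  coupling fatigue: (1 − 0.18) × 0.78 × 0.27 = 0.17269
  blade erosion: (1 − 0.79) × 0.22 × 0.71 = 0.032802
Bayes factor = 0.17269 / 0.032802 ≈ 5.26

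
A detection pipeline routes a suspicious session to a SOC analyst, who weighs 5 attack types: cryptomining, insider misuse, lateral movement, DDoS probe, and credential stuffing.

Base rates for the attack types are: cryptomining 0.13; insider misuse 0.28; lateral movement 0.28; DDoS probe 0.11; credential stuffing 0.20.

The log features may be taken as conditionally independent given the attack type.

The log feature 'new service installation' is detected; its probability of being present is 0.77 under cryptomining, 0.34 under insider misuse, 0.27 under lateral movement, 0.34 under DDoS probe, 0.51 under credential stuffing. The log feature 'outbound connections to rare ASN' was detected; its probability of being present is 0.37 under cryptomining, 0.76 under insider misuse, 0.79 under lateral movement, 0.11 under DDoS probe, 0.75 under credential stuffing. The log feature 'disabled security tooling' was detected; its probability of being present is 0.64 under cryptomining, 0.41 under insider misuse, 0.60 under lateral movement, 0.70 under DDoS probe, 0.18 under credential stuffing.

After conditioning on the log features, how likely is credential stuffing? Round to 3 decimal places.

0.130

By Bayes' rule with conditional independence, the unnormalized weight for each hypothesis is prior × ∏ likelihoods:
  cryptomining: 0.13 × 0.77 × 0.37 × 0.64 = 0.023704
  insider misuse: 0.28 × 0.34 × 0.76 × 0.41 = 0.029664
  lateral movement: 0.28 × 0.27 × 0.79 × 0.60 = 0.035834
  DDoS probe: 0.11 × 0.34 × 0.11 × 0.70 = 0.0028798
  credential stuffing: 0.20 × 0.51 × 0.75 × 0.18 = 0.01377
Marginal likelihood of the evidence = 0.10585.
P(credential stuffing | evidence) = 0.01377 / 0.10585 ≈ 0.130.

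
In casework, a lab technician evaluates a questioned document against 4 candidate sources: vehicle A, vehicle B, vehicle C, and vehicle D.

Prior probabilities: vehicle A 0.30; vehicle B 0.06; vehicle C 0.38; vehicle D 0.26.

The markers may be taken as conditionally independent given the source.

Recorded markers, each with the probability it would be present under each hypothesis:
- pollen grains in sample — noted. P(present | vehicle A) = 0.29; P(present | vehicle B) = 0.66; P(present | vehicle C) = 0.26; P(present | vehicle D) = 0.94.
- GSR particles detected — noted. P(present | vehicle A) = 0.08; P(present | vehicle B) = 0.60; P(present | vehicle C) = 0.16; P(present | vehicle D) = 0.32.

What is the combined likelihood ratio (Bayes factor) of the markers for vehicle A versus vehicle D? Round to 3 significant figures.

0.0771

The Bayes factor is the ratio of the joint likelihoods of the marker pattern under the two hypotheses.
  vehicle A: 0.29 × 0.08 = 0.0232
  vehicle D: 0.94 × 0.32 = 0.3008
Bayes factor = 0.0232 / 0.3008 ≈ 0.0771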